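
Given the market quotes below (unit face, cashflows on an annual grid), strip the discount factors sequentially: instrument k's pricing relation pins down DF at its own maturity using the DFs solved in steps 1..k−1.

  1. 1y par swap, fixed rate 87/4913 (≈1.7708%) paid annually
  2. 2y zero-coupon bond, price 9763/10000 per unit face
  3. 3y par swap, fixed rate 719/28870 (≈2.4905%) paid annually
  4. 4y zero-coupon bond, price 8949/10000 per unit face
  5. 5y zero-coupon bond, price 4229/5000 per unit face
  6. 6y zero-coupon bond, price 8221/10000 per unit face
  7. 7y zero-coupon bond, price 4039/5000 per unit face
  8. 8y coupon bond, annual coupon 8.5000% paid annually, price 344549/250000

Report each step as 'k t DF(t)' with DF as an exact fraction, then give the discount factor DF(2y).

step 1 [1y] swap r/1=87/4913: DF=(1 − 87/4913·(0))/(1+87/4913) = 4913/5000 ≈ 0.982600
step 2 [2y] zero: DF = P = 9763/10000 ≈ 0.976300
step 3 [3y] swap r/1=719/28870: DF=(1 − 719/28870·(0.982600+0.976300))/(1+719/28870) = 9281/10000 ≈ 0.928100
step 4 [4y] zero: DF = P = 8949/10000 ≈ 0.894900
step 5 [5y] zero: DF = P = 4229/5000 ≈ 0.845800
step 6 [6y] zero: DF = P = 8221/10000 ≈ 0.822100
step 7 [7y] zero: DF = P = 4039/5000 ≈ 0.807800
step 8 [8y] bond c/1=17/200: DF=(344549/250000 − 17/200·(0.982600+0.976300+0.928100+0.894900+0.845800+0.822100+0.807800))/(1+17/200) = 39/50 ≈ 0.780000

1 1 4913/5000
2 2 9763/10000
3 3 9281/10000
4 4 8949/10000
5 5 4229/5000
6 6 8221/10000
7 7 4039/5000
8 8 39/50
DF(2y) = 9763/10000 ≈ 0.976300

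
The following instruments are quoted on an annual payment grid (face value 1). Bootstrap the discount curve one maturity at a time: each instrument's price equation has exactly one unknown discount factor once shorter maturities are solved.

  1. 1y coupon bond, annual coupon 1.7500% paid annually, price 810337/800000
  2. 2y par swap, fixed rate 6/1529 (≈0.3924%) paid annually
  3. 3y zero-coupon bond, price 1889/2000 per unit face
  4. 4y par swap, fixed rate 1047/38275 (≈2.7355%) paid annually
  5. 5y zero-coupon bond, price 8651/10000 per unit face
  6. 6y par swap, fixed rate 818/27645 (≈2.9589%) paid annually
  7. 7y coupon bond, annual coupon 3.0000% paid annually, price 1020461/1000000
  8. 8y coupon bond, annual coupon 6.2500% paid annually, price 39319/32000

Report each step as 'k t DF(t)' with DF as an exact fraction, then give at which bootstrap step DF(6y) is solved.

1 1 1991/2000
2 2 4961/5000
3 3 1889/2000
4 4 8953/10000
5 5 8651/10000
6 6 2091/2500
7 7 8297/10000
8 8 489/625
DF(6y) is solved at step 6

step 1 [1y] bond c/1=7/400: DF=(810337/800000 − 7/400·(0))/(1+7/400) = 1991/2000 ≈ 0.995500
step 2 [2y] swap r/1=6/1529: DF=(1 − 6/1529·(0.995500))/(1+6/1529) = 4961/5000 ≈ 0.992200
step 3 [3y] zero: DF = P = 1889/2000 ≈ 0.944500
step 4 [4y] swap r/1=1047/38275: DF=(1 − 1047/38275·(0.995500+0.992200+0.944500))/(1+1047/38275) = 8953/10000 ≈ 0.895300
step 5 [5y] zero: DF = P = 8651/10000 ≈ 0.865100
step 6 [6y] swap r/1=818/27645: DF=(1 − 818/27645·(0.995500+0.992200+0.944500+0.895300+0.865100))/(1+818/27645) = 2091/2500 ≈ 0.836400
step 7 [7y] bond c/1=3/100: DF=(1020461/1000000 − 3/100·(0.995500+0.992200+0.944500+0.895300+0.865100+0.836400))/(1+3/100) = 8297/10000 ≈ 0.829700
step 8 [8y] bond c/1=1/16: DF=(39319/32000 − 1/16·(0.995500+0.992200+0.944500+0.895300+0.865100+0.836400+0.829700))/(1+1/16) = 489/625 ≈ 0.782400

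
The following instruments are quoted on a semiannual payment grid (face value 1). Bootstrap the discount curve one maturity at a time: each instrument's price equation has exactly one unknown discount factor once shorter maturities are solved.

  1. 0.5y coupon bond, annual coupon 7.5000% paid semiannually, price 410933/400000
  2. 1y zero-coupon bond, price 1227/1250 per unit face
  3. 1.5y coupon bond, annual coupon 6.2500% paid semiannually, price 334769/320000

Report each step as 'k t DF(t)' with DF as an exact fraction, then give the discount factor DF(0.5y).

step 1 [0.5y] bond c/2=3/80: DF=(410933/400000 − 3/80·(0))/(1+3/80) = 4951/5000 ≈ 0.990200
step 2 [1y] zero: DF = P = 1227/1250 ≈ 0.981600
step 3 [1.5y] bond c/2=1/32: DF=(334769/320000 − 1/32·(0.990200+0.981600))/(1+1/32) = 9547/10000 ≈ 0.954700

1 1/2 4951/5000
2 1 1227/1250
3 3/2 9547/10000
DF(0.5y) = 4951/5000 ≈ 0.990200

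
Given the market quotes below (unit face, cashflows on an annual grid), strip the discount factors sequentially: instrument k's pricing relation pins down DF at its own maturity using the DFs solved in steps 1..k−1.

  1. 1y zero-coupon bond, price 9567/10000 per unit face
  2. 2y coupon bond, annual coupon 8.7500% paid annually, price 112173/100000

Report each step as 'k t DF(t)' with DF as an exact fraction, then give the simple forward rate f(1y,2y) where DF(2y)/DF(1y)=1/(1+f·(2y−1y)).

1 1 9567/10000
2 2 1909/2000
f(1y,2y) = ((9567/10000)/(1909/2000) − 1)/(1) = 22/9545 ≈ 0.2305%

step 1 [1y] zero: DF = P = 9567/10000 ≈ 0.956700
step 2 [2y] bond c/1=7/80: DF=(112173/100000 − 7/80·(0.956700))/(1+7/80) = 1909/2000 ≈ 0.954500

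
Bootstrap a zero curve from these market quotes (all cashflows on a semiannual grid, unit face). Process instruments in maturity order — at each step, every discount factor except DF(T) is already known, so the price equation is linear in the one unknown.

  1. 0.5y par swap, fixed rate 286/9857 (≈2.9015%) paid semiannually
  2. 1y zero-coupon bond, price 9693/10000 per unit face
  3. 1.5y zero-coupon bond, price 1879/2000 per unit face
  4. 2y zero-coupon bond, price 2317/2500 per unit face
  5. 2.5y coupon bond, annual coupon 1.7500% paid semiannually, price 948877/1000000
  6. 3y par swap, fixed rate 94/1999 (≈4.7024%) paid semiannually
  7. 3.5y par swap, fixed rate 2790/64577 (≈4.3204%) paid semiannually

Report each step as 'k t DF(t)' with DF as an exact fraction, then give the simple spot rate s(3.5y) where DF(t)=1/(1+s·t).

step 1 [0.5y] swap r/2=143/9857: DF=(1 − 143/9857·(0))/(1+143/9857) = 9857/10000 ≈ 0.985700
step 2 [1y] zero: DF = P = 9693/10000 ≈ 0.969300
step 3 [1.5y] zero: DF = P = 1879/2000 ≈ 0.939500
step 4 [2y] zero: DF = P = 2317/2500 ≈ 0.926800
step 5 [2.5y] bond c/2=7/800: DF=(948877/1000000 − 7/800·(0.985700+0.969300+0.939500+0.926800))/(1+7/800) = 363/400 ≈ 0.907500
step 6 [3y] swap r/2=47/1999: DF=(1 − 47/1999·(0.985700+0.969300+0.939500+0.926800+0.907500))/(1+47/1999) = 2171/2500 ≈ 0.868400
step 7 [3.5y] swap r/2=1395/64577: DF=(1 − 1395/64577·(0.985700+0.969300+0.939500+0.926800+0.907500+0.868400))/(1+1395/64577) = 1721/2000 ≈ 0.860500

1 1/2 9857/10000
2 1 9693/10000
3 3/2 1879/2000
4 2 2317/2500
5 5/2 363/400
6 3 2171/2500
7 7/2 1721/2000
s(3.5y) = (1/(1721/2000) − 1)/(7/2) = 558/12047 ≈ 4.6319%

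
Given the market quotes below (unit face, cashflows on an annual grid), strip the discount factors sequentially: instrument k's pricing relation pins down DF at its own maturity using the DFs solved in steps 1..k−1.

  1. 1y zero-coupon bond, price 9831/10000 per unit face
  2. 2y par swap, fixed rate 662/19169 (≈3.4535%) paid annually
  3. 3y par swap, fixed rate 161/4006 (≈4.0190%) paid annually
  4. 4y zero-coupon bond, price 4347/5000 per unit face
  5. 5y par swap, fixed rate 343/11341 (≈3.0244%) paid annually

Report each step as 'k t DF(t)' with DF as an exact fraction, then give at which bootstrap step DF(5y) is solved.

1 1 9831/10000
2 2 4669/5000
3 3 8873/10000
4 4 4347/5000
5 5 2157/2500
DF(5y) is solved at step 5

step 1 [1y] zero: DF = P = 9831/10000 ≈ 0.983100
step 2 [2y] swap r/1=662/19169: DF=(1 − 662/19169·(0.983100))/(1+662/19169) = 4669/5000 ≈ 0.933800
step 3 [3y] swap r/1=161/4006: DF=(1 − 161/4006·(0.983100+0.933800))/(1+161/4006) = 8873/10000 ≈ 0.887300
step 4 [4y] zero: DF = P = 4347/5000 ≈ 0.869400
step 5 [5y] swap r/1=343/11341: DF=(1 − 343/11341·(0.983100+0.933800+0.887300+0.869400))/(1+343/11341) = 2157/2500 ≈ 0.862800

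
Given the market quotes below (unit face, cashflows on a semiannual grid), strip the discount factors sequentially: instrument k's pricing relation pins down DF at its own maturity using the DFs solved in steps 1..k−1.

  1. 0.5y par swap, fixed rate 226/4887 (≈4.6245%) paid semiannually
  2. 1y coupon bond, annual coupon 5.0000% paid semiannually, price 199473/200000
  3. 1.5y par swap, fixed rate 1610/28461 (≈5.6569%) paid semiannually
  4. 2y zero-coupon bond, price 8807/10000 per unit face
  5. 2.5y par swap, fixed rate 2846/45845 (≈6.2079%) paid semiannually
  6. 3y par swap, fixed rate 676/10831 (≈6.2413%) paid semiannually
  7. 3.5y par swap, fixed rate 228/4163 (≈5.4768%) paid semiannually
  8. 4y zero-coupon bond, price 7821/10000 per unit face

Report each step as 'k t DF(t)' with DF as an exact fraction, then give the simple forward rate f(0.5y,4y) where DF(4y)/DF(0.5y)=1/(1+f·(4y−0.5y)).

step 1 [0.5y] swap r/2=113/4887: DF=(1 − 113/4887·(0))/(1+113/4887) = 4887/5000 ≈ 0.977400
step 2 [1y] bond c/2=1/40: DF=(199473/200000 − 1/40·(0.977400))/(1+1/40) = 2373/2500 ≈ 0.949200
step 3 [1.5y] swap r/2=805/28461: DF=(1 − 805/28461·(0.977400+0.949200))/(1+805/28461) = 1839/2000 ≈ 0.919500
step 4 [2y] zero: DF = P = 8807/10000 ≈ 0.880700
step 5 [2.5y] swap r/2=1423/45845: DF=(1 − 1423/45845·(0.977400+0.949200+0.919500+0.880700))/(1+1423/45845) = 8577/10000 ≈ 0.857700
step 6 [3y] swap r/2=338/10831: DF=(1 − 338/10831·(0.977400+0.949200+0.919500+0.880700+0.857700))/(1+338/10831) = 831/1000 ≈ 0.831000
step 7 [3.5y] swap r/2=114/4163: DF=(1 − 114/4163·(0.977400+0.949200+0.919500+0.880700+0.857700+0.831000))/(1+114/4163) = 829/1000 ≈ 0.829000
step 8 [4y] zero: DF = P = 7821/10000 ≈ 0.782100

1 1/2 4887/5000
2 1 2373/2500
3 3/2 1839/2000
4 2 8807/10000
5 5/2 8577/10000
6 3 831/1000
7 7/2 829/1000
8 4 7821/10000
f(0.5y,4y) = ((4887/5000)/(7821/10000) − 1)/(7/2) = 62/869 ≈ 7.1346%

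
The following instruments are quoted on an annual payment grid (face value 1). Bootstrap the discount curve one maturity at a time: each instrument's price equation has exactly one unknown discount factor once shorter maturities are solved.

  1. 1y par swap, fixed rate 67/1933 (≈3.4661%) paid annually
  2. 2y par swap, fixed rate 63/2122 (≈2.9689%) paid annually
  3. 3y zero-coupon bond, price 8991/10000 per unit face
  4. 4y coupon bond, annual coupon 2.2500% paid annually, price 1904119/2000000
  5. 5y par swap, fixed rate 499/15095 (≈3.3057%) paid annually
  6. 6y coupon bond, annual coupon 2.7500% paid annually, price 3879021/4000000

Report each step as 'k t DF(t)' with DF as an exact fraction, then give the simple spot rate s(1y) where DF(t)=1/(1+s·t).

1 1 1933/2000
2 2 9433/10000
3 3 8991/10000
4 4 8693/10000
5 5 8503/10000
6 6 4113/5000
s(1y) = (1/(1933/2000) − 1)/(1) = 67/1933 ≈ 3.4661%

step 1 [1y] swap r/1=67/1933: DF=(1 − 67/1933·(0))/(1+67/1933) = 1933/2000 ≈ 0.966500
step 2 [2y] swap r/1=63/2122: DF=(1 − 63/2122·(0.966500))/(1+63/2122) = 9433/10000 ≈ 0.943300
step 3 [3y] zero: DF = P = 8991/10000 ≈ 0.899100
step 4 [4y] bond c/1=9/400: DF=(1904119/2000000 − 9/400·(0.966500+0.943300+0.899100))/(1+9/400) = 8693/10000 ≈ 0.869300
step 5 [5y] swap r/1=499/15095: DF=(1 − 499/15095·(0.966500+0.943300+0.899100+0.869300))/(1+499/15095) = 8503/10000 ≈ 0.850300
step 6 [6y] bond c/1=11/400: DF=(3879021/4000000 − 11/400·(0.966500+0.943300+0.899100+0.869300+0.850300))/(1+11/400) = 4113/5000 ≈ 0.822600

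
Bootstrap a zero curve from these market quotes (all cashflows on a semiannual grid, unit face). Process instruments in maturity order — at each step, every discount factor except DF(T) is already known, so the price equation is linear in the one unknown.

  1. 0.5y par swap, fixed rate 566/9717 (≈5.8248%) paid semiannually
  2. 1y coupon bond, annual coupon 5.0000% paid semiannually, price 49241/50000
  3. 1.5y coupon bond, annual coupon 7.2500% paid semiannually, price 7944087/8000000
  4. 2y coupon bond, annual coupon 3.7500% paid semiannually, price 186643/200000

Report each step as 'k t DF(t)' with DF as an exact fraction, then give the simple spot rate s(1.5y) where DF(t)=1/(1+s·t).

1 1/2 9717/10000
2 1 9371/10000
3 3/2 1783/2000
4 2 1729/2000
s(1.5y) = (1/(1783/2000) − 1)/(3/2) = 434/5349 ≈ 8.1137%

step 1 [0.5y] swap r/2=283/9717: DF=(1 − 283/9717·(0))/(1+283/9717) = 9717/10000 ≈ 0.971700
step 2 [1y] bond c/2=1/40: DF=(49241/50000 − 1/40·(0.971700))/(1+1/40) = 9371/10000 ≈ 0.937100
step 3 [1.5y] bond c/2=29/800: DF=(7944087/8000000 − 29/800·(0.971700+0.937100))/(1+29/800) = 1783/2000 ≈ 0.891500
step 4 [2y] bond c/2=3/160: DF=(186643/200000 − 3/160·(0.971700+0.937100+0.891500))/(1+3/160) = 1729/2000 ≈ 0.864500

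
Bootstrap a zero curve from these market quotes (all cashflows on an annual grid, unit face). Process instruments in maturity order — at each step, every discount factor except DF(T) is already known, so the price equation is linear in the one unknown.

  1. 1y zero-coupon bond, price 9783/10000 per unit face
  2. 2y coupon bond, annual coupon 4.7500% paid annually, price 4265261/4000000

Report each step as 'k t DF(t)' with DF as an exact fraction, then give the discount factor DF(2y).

step 1 [1y] zero: DF = P = 9783/10000 ≈ 0.978300
step 2 [2y] bond c/1=19/400: DF=(4265261/4000000 − 19/400·(0.978300))/(1+19/400) = 1217/1250 ≈ 0.973600

1 1 9783/10000
2 2 1217/1250
DF(2y) = 1217/1250 ≈ 0.973600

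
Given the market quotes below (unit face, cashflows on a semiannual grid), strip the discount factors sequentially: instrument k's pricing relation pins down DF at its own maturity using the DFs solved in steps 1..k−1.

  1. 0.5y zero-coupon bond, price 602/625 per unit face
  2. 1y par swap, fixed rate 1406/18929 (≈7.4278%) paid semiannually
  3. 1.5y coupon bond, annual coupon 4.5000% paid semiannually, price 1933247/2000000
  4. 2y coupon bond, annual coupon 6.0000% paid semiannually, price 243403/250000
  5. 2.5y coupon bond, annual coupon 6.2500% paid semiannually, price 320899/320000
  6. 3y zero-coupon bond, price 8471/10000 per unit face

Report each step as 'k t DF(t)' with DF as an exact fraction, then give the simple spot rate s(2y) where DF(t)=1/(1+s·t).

1 1/2 602/625
2 1 9297/10000
3 3/2 9037/10000
4 2 4319/5000
5 5/2 1723/2000
6 3 8471/10000
s(2y) = (1/(4319/5000) − 1)/(2) = 681/8638 ≈ 7.8838%

step 1 [0.5y] zero: DF = P = 602/625 ≈ 0.963200
step 2 [1y] swap r/2=703/18929: DF=(1 − 703/18929·(0.963200))/(1+703/18929) = 9297/10000 ≈ 0.929700
step 3 [1.5y] bond c/2=9/400: DF=(1933247/2000000 − 9/400·(0.963200+0.929700))/(1+9/400) = 9037/10000 ≈ 0.903700
step 4 [2y] bond c/2=3/100: DF=(243403/250000 − 3/100·(0.963200+0.929700+0.903700))/(1+3/100) = 4319/5000 ≈ 0.863800
step 5 [2.5y] bond c/2=1/32: DF=(320899/320000 − 1/32·(0.963200+0.929700+0.903700+0.863800))/(1+1/32) = 1723/2000 ≈ 0.861500
step 6 [3y] zero: DF = P = 8471/10000 ≈ 0.847100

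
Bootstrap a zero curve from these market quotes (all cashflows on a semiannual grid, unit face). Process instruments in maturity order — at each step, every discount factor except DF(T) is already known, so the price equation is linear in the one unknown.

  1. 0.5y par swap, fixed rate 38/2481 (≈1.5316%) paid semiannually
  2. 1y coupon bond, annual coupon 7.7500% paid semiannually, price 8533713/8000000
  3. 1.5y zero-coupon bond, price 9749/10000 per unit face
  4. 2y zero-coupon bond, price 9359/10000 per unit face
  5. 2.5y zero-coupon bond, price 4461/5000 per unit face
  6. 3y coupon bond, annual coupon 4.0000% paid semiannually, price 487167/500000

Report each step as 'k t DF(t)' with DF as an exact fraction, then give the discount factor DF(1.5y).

step 1 [0.5y] swap r/2=19/2481: DF=(1 − 19/2481·(0))/(1+19/2481) = 2481/2500 ≈ 0.992400
step 2 [1y] bond c/2=31/800: DF=(8533713/8000000 − 31/800·(0.992400))/(1+31/800) = 9899/10000 ≈ 0.989900
step 3 [1.5y] zero: DF = P = 9749/10000 ≈ 0.974900
step 4 [2y] zero: DF = P = 9359/10000 ≈ 0.935900
step 5 [2.5y] zero: DF = P = 4461/5000 ≈ 0.892200
step 6 [3y] bond c/2=1/50: DF=(487167/500000 − 1/50·(0.992400+0.989900+0.974900+0.935900+0.892200))/(1+1/50) = 4307/5000 ≈ 0.861400

1 1/2 2481/2500
2 1 9899/10000
3 3/2 9749/10000
4 2 9359/10000
5 5/2 4461/5000
6 3 4307/5000
DF(1.5y) = 9749/10000 ≈ 0.974900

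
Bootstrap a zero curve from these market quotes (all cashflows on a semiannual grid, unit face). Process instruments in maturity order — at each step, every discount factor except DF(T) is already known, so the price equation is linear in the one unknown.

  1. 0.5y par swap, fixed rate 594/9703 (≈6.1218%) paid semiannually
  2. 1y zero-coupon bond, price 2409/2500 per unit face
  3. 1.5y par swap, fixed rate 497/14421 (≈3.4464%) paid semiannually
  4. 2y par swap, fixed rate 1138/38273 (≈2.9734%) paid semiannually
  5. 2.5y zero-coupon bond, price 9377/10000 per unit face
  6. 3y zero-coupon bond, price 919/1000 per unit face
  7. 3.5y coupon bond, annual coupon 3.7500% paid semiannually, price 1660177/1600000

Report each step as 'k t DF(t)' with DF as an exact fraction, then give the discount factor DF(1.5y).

step 1 [0.5y] swap r/2=297/9703: DF=(1 − 297/9703·(0))/(1+297/9703) = 9703/10000 ≈ 0.970300
step 2 [1y] zero: DF = P = 2409/2500 ≈ 0.963600
step 3 [1.5y] swap r/2=497/28842: DF=(1 − 497/28842·(0.970300+0.963600))/(1+497/28842) = 9503/10000 ≈ 0.950300
step 4 [2y] swap r/2=569/38273: DF=(1 − 569/38273·(0.970300+0.963600+0.950300))/(1+569/38273) = 9431/10000 ≈ 0.943100
step 5 [2.5y] zero: DF = P = 9377/10000 ≈ 0.937700
step 6 [3y] zero: DF = P = 919/1000 ≈ 0.919000
step 7 [3.5y] bond c/2=3/160: DF=(1660177/1600000 − 3/160·(0.970300+0.963600+0.950300+0.943100+0.937700+0.919000))/(1+3/160) = 9139/10000 ≈ 0.913900

1 1/2 9703/10000
2 1 2409/2500
3 3/2 9503/10000
4 2 9431/10000
5 5/2 9377/10000
6 3 919/1000
7 7/2 9139/10000
DF(1.5y) = 9503/10000 ≈ 0.950300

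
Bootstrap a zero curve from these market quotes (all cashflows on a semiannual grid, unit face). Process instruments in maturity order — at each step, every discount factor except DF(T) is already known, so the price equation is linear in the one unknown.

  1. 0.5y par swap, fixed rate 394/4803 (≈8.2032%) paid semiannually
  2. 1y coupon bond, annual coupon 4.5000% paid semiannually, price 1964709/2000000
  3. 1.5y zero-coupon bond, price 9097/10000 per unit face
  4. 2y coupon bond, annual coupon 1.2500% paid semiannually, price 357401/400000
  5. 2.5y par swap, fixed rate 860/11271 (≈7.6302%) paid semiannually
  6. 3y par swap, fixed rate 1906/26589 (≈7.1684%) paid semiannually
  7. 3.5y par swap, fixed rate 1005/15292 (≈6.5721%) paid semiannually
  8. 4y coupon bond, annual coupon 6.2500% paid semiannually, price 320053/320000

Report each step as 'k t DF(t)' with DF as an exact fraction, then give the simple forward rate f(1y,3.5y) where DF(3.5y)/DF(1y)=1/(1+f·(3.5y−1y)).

step 1 [0.5y] swap r/2=197/4803: DF=(1 − 197/4803·(0))/(1+197/4803) = 4803/5000 ≈ 0.960600
step 2 [1y] bond c/2=9/400: DF=(1964709/2000000 − 9/400·(0.960600))/(1+9/400) = 2349/2500 ≈ 0.939600
step 3 [1.5y] zero: DF = P = 9097/10000 ≈ 0.909700
step 4 [2y] bond c/2=1/160: DF=(357401/400000 − 1/160·(0.960600+0.939600+0.909700))/(1+1/160) = 1741/2000 ≈ 0.870500
step 5 [2.5y] swap r/2=430/11271: DF=(1 − 430/11271·(0.960600+0.939600+0.909700+0.870500))/(1+430/11271) = 207/250 ≈ 0.828000
step 6 [3y] swap r/2=953/26589: DF=(1 − 953/26589·(0.960600+0.939600+0.909700+0.870500+0.828000))/(1+953/26589) = 4047/5000 ≈ 0.809400
step 7 [3.5y] swap r/2=1005/30584: DF=(1 − 1005/30584·(0.960600+0.939600+0.909700+0.870500+0.828000+0.809400))/(1+1005/30584) = 799/1000 ≈ 0.799000
step 8 [4y] bond c/2=1/32: DF=(320053/320000 − 1/32·(0.960600+0.939600+0.909700+0.870500+0.828000+0.809400+0.799000))/(1+1/32) = 1569/2000 ≈ 0.784500

1 1/2 4803/5000
2 1 2349/2500
3 3/2 9097/10000
4 2 1741/2000
5 5/2 207/250
6 3 4047/5000
7 7/2 799/1000
8 4 1569/2000
f(1y,3.5y) = ((2349/2500)/(799/1000) − 1)/(5/2) = 1406/19975 ≈ 7.0388%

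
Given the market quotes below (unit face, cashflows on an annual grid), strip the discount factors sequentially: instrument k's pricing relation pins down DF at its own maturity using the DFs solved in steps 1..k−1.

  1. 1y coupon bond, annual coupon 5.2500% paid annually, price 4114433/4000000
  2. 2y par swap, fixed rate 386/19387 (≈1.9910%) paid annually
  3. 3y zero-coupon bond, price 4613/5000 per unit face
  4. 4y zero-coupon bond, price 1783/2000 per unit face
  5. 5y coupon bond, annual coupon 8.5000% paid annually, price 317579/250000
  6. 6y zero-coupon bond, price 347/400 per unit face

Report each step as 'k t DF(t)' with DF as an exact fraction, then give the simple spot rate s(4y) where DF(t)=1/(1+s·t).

1 1 9773/10000
2 2 4807/5000
3 3 4613/5000
4 4 1783/2000
5 5 548/625
6 6 347/400
s(4y) = (1/(1783/2000) − 1)/(4) = 217/7132 ≈ 3.0426%

step 1 [1y] bond c/1=21/400: DF=(4114433/4000000 − 21/400·(0))/(1+21/400) = 9773/10000 ≈ 0.977300
step 2 [2y] swap r/1=386/19387: DF=(1 − 386/19387·(0.977300))/(1+386/19387) = 4807/5000 ≈ 0.961400
step 3 [3y] zero: DF = P = 4613/5000 ≈ 0.922600
step 4 [4y] zero: DF = P = 1783/2000 ≈ 0.891500
step 5 [5y] bond c/1=17/200: DF=(317579/250000 − 17/200·(0.977300+0.961400+0.922600+0.891500))/(1+17/200) = 548/625 ≈ 0.876800
step 6 [6y] zero: DF = P = 347/400 ≈ 0.867500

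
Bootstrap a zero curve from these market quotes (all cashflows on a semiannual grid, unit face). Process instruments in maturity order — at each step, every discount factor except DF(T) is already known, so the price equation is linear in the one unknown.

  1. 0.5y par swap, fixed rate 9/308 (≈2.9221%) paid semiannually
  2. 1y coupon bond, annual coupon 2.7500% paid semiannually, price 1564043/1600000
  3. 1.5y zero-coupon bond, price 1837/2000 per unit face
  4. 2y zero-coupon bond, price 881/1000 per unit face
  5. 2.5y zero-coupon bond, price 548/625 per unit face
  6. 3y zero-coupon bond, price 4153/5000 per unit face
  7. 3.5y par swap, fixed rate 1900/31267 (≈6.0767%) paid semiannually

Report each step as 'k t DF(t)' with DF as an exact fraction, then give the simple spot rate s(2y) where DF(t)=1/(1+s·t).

step 1 [0.5y] swap r/2=9/616: DF=(1 − 9/616·(0))/(1+9/616) = 616/625 ≈ 0.985600
step 2 [1y] bond c/2=11/800: DF=(1564043/1600000 − 11/800·(0.985600))/(1+11/800) = 9509/10000 ≈ 0.950900
step 3 [1.5y] zero: DF = P = 1837/2000 ≈ 0.918500
step 4 [2y] zero: DF = P = 881/1000 ≈ 0.881000
step 5 [2.5y] zero: DF = P = 548/625 ≈ 0.876800
step 6 [3y] zero: DF = P = 4153/5000 ≈ 0.830600
step 7 [3.5y] swap r/2=950/31267: DF=(1 − 950/31267·(0.985600+0.950900+0.918500+0.881000+0.876800+0.830600))/(1+950/31267) = 81/100 ≈ 0.810000

1 1/2 616/625
2 1 9509/10000
3 3/2 1837/2000
4 2 881/1000
5 5/2 548/625
6 3 4153/5000
7 7/2 81/100
s(2y) = (1/(881/1000) − 1)/(2) = 119/1762 ≈ 6.7537%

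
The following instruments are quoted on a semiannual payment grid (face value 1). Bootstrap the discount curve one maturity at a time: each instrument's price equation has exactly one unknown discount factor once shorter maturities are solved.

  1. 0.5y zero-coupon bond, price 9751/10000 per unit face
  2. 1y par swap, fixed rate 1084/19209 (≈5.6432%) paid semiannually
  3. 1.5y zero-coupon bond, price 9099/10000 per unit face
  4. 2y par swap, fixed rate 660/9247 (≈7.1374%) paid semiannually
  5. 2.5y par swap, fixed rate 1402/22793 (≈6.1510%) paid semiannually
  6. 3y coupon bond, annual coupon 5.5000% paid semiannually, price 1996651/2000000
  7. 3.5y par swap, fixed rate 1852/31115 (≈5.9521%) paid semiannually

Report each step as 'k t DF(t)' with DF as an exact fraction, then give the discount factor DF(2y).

step 1 [0.5y] zero: DF = P = 9751/10000 ≈ 0.975100
step 2 [1y] swap r/2=542/19209: DF=(1 − 542/19209·(0.975100))/(1+542/19209) = 4729/5000 ≈ 0.945800
step 3 [1.5y] zero: DF = P = 9099/10000 ≈ 0.909900
step 4 [2y] swap r/2=330/9247: DF=(1 − 330/9247·(0.975100+0.945800+0.909900))/(1+330/9247) = 217/250 ≈ 0.868000
step 5 [2.5y] swap r/2=701/22793: DF=(1 − 701/22793·(0.975100+0.945800+0.909900+0.868000))/(1+701/22793) = 4299/5000 ≈ 0.859800
step 6 [3y] bond c/2=11/400: DF=(1996651/2000000 − 11/400·(0.975100+0.945800+0.909900+0.868000+0.859800))/(1+11/400) = 531/625 ≈ 0.849600
step 7 [3.5y] swap r/2=926/31115: DF=(1 − 926/31115·(0.975100+0.945800+0.909900+0.868000+0.859800+0.849600))/(1+926/31115) = 2037/2500 ≈ 0.814800

1 1/2 9751/10000
2 1 4729/5000
3 3/2 9099/10000
4 2 217/250
5 5/2 4299/5000
6 3 531/625
7 7/2 2037/2500
DF(2y) = 217/250 ≈ 0.868000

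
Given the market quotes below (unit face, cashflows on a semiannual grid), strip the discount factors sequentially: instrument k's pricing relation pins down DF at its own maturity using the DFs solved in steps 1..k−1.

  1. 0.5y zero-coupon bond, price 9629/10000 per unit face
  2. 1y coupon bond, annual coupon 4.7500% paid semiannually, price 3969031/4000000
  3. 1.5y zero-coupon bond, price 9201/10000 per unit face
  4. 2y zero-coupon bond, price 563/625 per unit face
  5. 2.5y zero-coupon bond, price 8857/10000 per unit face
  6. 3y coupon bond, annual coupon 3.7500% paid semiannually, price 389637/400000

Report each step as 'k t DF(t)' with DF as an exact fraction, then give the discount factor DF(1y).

1 1/2 9629/10000
2 1 9469/10000
3 3/2 9201/10000
4 2 563/625
5 5/2 8857/10000
6 3 1089/1250
DF(1y) = 9469/10000 ≈ 0.946900

step 1 [0.5y] zero: DF = P = 9629/10000 ≈ 0.962900
step 2 [1y] bond c/2=19/800: DF=(3969031/4000000 − 19/800·(0.962900))/(1+19/800) = 9469/10000 ≈ 0.946900
step 3 [1.5y] zero: DF = P = 9201/10000 ≈ 0.920100
step 4 [2y] zero: DF = P = 563/625 ≈ 0.900800
step 5 [2.5y] zero: DF = P = 8857/10000 ≈ 0.885700
step 6 [3y] bond c/2=3/160: DF=(389637/400000 − 3/160·(0.962900+0.946900+0.920100+0.900800+0.885700))/(1+3/160) = 1089/1250 ≈ 0.871200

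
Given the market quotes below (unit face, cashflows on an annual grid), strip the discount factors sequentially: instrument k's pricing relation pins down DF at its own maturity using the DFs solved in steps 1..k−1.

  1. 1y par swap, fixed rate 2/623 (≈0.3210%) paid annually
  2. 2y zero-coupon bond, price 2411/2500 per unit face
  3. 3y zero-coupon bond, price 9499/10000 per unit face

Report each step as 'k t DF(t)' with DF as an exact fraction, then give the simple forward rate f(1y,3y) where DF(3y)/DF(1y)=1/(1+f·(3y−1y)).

1 1 623/625
2 2 2411/2500
3 3 9499/10000
f(1y,3y) = ((623/625)/(9499/10000) − 1)/(2) = 67/2714 ≈ 2.4687%

step 1 [1y] swap r/1=2/623: DF=(1 − 2/623·(0))/(1+2/623) = 623/625 ≈ 0.996800
step 2 [2y] zero: DF = P = 2411/2500 ≈ 0.964400
step 3 [3y] zero: DF = P = 9499/10000 ≈ 0.949900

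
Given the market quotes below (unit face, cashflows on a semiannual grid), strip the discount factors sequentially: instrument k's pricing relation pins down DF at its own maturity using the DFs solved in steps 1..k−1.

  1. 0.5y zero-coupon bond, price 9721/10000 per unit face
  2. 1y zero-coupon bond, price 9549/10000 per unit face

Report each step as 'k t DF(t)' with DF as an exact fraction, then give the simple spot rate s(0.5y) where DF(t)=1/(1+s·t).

1 1/2 9721/10000
2 1 9549/10000
s(0.5y) = (1/(9721/10000) − 1)/(1/2) = 558/9721 ≈ 5.7402%

step 1 [0.5y] zero: DF = P = 9721/10000 ≈ 0.972100
step 2 [1y] zero: DF = P = 9549/10000 ≈ 0.954900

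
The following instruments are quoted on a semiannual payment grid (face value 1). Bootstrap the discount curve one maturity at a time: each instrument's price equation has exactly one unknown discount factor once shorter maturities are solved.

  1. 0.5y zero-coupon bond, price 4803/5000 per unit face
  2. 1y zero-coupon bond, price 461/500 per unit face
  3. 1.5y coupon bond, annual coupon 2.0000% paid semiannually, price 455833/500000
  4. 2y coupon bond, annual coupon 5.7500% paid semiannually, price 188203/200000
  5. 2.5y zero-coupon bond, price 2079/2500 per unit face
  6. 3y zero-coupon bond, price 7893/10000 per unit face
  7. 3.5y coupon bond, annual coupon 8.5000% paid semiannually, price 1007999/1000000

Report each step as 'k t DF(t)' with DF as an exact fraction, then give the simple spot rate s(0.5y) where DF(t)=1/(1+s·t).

step 1 [0.5y] zero: DF = P = 4803/5000 ≈ 0.960600
step 2 [1y] zero: DF = P = 461/500 ≈ 0.922000
step 3 [1.5y] bond c/2=1/100: DF=(455833/500000 − 1/100·(0.960600+0.922000))/(1+1/100) = 221/250 ≈ 0.884000
step 4 [2y] bond c/2=23/800: DF=(188203/200000 − 23/800·(0.960600+0.922000+0.884000))/(1+23/800) = 4187/5000 ≈ 0.837400
step 5 [2.5y] zero: DF = P = 2079/2500 ≈ 0.831600
step 6 [3y] zero: DF = P = 7893/10000 ≈ 0.789300
step 7 [3.5y] bond c/2=17/400: DF=(1007999/1000000 − 17/400·(0.960600+0.922000+0.884000+0.837400+0.831600+0.789300))/(1+17/400) = 7539/10000 ≈ 0.753900

1 1/2 4803/5000
2 1 461/500
3 3/2 221/250
4 2 4187/5000
5 5/2 2079/2500
6 3 7893/10000
7 7/2 7539/10000
s(0.5y) = (1/(4803/5000) − 1)/(1/2) = 394/4803 ≈ 8.2032%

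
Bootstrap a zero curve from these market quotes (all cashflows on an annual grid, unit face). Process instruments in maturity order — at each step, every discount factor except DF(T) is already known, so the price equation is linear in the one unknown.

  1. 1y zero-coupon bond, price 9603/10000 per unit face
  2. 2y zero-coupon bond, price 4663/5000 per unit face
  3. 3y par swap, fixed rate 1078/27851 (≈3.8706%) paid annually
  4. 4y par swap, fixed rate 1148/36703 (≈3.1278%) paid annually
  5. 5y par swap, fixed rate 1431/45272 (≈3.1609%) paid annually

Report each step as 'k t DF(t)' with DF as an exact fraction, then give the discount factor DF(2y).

step 1 [1y] zero: DF = P = 9603/10000 ≈ 0.960300
step 2 [2y] zero: DF = P = 4663/5000 ≈ 0.932600
step 3 [3y] swap r/1=1078/27851: DF=(1 − 1078/27851·(0.960300+0.932600))/(1+1078/27851) = 4461/5000 ≈ 0.892200
step 4 [4y] swap r/1=1148/36703: DF=(1 − 1148/36703·(0.960300+0.932600+0.892200))/(1+1148/36703) = 2213/2500 ≈ 0.885200
step 5 [5y] swap r/1=1431/45272: DF=(1 − 1431/45272·(0.960300+0.932600+0.892200+0.885200))/(1+1431/45272) = 8569/10000 ≈ 0.856900

1 1 9603/10000
2 2 4663/5000
3 3 4461/5000
4 4 2213/2500
5 5 8569/10000
DF(2y) = 4663/5000 ≈ 0.932600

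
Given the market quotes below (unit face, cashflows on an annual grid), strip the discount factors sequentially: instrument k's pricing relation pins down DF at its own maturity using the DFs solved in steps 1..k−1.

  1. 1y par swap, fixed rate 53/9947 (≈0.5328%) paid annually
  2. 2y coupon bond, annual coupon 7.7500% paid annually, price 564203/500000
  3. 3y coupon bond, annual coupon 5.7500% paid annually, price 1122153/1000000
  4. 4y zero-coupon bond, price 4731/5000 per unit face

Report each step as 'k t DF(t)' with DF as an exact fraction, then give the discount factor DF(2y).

1 1 9947/10000
2 2 9757/10000
3 3 477/500
4 4 4731/5000
DF(2y) = 9757/10000 ≈ 0.975700

step 1 [1y] swap r/1=53/9947: DF=(1 − 53/9947·(0))/(1+53/9947) = 9947/10000 ≈ 0.994700
step 2 [2y] bond c/1=31/400: DF=(564203/500000 − 31/400·(0.994700))/(1+31/400) = 9757/10000 ≈ 0.975700
step 3 [3y] bond c/1=23/400: DF=(1122153/1000000 − 23/400·(0.994700+0.975700))/(1+23/400) = 477/500 ≈ 0.954000
step 4 [4y] zero: DF = P = 4731/5000 ≈ 0.946200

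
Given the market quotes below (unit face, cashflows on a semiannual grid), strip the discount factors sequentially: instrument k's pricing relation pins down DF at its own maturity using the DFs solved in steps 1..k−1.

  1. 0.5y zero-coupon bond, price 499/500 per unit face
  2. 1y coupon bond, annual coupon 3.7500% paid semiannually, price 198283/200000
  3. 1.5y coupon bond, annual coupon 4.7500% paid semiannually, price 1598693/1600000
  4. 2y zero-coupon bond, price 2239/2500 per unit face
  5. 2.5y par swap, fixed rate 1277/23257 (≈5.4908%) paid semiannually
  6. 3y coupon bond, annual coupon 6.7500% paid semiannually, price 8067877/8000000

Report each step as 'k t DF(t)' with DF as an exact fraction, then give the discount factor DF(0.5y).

step 1 [0.5y] zero: DF = P = 499/500 ≈ 0.998000
step 2 [1y] bond c/2=3/160: DF=(198283/200000 − 3/160·(0.998000))/(1+3/160) = 2387/2500 ≈ 0.954800
step 3 [1.5y] bond c/2=19/800: DF=(1598693/1600000 − 19/800·(0.998000+0.954800))/(1+19/800) = 9307/10000 ≈ 0.930700
step 4 [2y] zero: DF = P = 2239/2500 ≈ 0.895600
step 5 [2.5y] swap r/2=1277/46514: DF=(1 − 1277/46514·(0.998000+0.954800+0.930700+0.895600))/(1+1277/46514) = 8723/10000 ≈ 0.872300
step 6 [3y] bond c/2=27/800: DF=(8067877/8000000 − 27/800·(0.998000+0.954800+0.930700+0.895600+0.872300))/(1+27/800) = 8237/10000 ≈ 0.823700

1 1/2 499/500
2 1 2387/2500
3 3/2 9307/10000
4 2 2239/2500
5 5/2 8723/10000
6 3 8237/10000
DF(0.5y) = 499/500 ≈ 0.998000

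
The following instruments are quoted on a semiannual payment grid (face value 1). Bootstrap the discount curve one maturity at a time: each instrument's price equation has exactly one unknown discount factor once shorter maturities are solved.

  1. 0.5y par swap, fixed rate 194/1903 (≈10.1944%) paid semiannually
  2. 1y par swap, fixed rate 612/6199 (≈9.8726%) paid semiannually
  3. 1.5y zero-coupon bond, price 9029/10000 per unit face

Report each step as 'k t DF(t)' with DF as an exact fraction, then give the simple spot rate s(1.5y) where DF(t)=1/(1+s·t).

step 1 [0.5y] swap r/2=97/1903: DF=(1 − 97/1903·(0))/(1+97/1903) = 1903/2000 ≈ 0.951500
step 2 [1y] swap r/2=306/6199: DF=(1 − 306/6199·(0.951500))/(1+306/6199) = 4541/5000 ≈ 0.908200
step 3 [1.5y] zero: DF = P = 9029/10000 ≈ 0.902900

1 1/2 1903/2000
2 1 4541/5000
3 3/2 9029/10000
s(1.5y) = (1/(9029/10000) − 1)/(3/2) = 1942/27087 ≈ 7.1695%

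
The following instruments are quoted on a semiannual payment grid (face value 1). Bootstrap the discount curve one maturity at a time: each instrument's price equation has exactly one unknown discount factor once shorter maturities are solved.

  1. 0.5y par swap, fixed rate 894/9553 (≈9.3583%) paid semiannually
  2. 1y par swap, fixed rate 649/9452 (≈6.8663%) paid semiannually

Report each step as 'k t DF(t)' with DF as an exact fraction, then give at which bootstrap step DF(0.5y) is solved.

1 1/2 9553/10000
2 1 9351/10000
DF(0.5y) is solved at step 1

step 1 [0.5y] swap r/2=447/9553: DF=(1 − 447/9553·(0))/(1+447/9553) = 9553/10000 ≈ 0.955300
step 2 [1y] swap r/2=649/18904: DF=(1 − 649/18904·(0.955300))/(1+649/18904) = 9351/10000 ≈ 0.935100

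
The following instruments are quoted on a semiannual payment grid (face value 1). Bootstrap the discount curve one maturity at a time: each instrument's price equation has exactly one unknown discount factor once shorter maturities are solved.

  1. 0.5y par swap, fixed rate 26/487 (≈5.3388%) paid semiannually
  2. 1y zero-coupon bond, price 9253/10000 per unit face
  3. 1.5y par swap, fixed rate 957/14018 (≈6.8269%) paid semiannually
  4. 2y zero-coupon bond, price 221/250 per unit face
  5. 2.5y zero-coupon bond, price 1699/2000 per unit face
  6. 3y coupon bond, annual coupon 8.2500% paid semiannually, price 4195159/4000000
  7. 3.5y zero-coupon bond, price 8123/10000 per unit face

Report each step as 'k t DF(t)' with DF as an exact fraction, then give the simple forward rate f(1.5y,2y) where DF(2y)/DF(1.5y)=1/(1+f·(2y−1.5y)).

1 1/2 487/500
2 1 9253/10000
3 3/2 9043/10000
4 2 221/250
5 5/2 1699/2000
6 3 331/400
7 7/2 8123/10000
f(1.5y,2y) = ((9043/10000)/(221/250) − 1)/(1/2) = 203/4420 ≈ 4.5928%

step 1 [0.5y] swap r/2=13/487: DF=(1 − 13/487·(0))/(1+13/487) = 487/500 ≈ 0.974000
step 2 [1y] zero: DF = P = 9253/10000 ≈ 0.925300
step 3 [1.5y] swap r/2=957/28036: DF=(1 − 957/28036·(0.974000+0.925300))/(1+957/28036) = 9043/10000 ≈ 0.904300
step 4 [2y] zero: DF = P = 221/250 ≈ 0.884000
step 5 [2.5y] zero: DF = P = 1699/2000 ≈ 0.849500
step 6 [3y] bond c/2=33/800: DF=(4195159/4000000 − 33/800·(0.974000+0.925300+0.904300+0.884000+0.849500))/(1+33/800) = 331/400 ≈ 0.827500
step 7 [3.5y] zero: DF = P = 8123/10000 ≈ 0.812300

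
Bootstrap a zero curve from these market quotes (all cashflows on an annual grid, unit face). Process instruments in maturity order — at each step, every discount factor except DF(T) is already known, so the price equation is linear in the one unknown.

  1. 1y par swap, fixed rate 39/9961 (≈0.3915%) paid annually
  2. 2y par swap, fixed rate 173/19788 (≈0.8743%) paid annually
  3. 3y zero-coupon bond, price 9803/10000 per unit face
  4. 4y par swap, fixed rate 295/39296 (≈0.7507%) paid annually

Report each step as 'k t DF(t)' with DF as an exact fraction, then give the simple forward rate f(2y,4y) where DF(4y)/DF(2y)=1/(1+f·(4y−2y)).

1 1 9961/10000
2 2 9827/10000
3 3 9803/10000
4 4 1941/2000
f(2y,4y) = ((9827/10000)/(1941/2000) − 1)/(2) = 61/9705 ≈ 0.6285%

step 1 [1y] swap r/1=39/9961: DF=(1 − 39/9961·(0))/(1+39/9961) = 9961/10000 ≈ 0.996100
step 2 [2y] swap r/1=173/19788: DF=(1 − 173/19788·(0.996100))/(1+173/19788) = 9827/10000 ≈ 0.982700
step 3 [3y] zero: DF = P = 9803/10000 ≈ 0.980300
step 4 [4y] swap r/1=295/39296: DF=(1 − 295/39296·(0.996100+0.982700+0.980300))/(1+295/39296) = 1941/2000 ≈ 0.970500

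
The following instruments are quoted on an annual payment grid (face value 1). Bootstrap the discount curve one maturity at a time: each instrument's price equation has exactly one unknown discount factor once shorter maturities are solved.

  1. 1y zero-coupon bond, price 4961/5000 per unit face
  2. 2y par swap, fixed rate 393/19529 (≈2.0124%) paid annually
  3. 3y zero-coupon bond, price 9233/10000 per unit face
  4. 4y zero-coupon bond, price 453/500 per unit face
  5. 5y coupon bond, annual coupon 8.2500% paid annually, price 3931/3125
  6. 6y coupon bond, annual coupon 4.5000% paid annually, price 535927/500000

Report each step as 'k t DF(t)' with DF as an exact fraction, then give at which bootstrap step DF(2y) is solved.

step 1 [1y] zero: DF = P = 4961/5000 ≈ 0.992200
step 2 [2y] swap r/1=393/19529: DF=(1 − 393/19529·(0.992200))/(1+393/19529) = 9607/10000 ≈ 0.960700
step 3 [3y] zero: DF = P = 9233/10000 ≈ 0.923300
step 4 [4y] zero: DF = P = 453/500 ≈ 0.906000
step 5 [5y] bond c/1=33/400: DF=(3931/3125 − 33/400·(0.992200+0.960700+0.923300+0.906000))/(1+33/400) = 4369/5000 ≈ 0.873800
step 6 [6y] bond c/1=9/200: DF=(535927/500000 − 9/200·(0.992200+0.960700+0.923300+0.906000+0.873800))/(1+9/200) = 2063/2500 ≈ 0.825200

1 1 4961/5000
2 2 9607/10000
3 3 9233/10000
4 4 453/500
5 5 4369/5000
6 6 2063/2500
DF(2y) is solved at step 2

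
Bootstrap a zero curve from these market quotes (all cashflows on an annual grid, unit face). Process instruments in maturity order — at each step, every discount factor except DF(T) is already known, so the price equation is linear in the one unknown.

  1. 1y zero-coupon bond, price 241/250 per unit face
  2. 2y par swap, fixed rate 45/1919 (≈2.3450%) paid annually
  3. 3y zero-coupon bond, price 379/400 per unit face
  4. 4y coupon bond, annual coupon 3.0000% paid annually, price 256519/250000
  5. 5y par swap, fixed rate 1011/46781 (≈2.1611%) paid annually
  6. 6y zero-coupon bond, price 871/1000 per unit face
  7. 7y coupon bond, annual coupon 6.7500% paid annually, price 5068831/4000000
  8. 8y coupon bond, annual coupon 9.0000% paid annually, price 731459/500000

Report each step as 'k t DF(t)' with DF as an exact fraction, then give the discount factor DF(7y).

1 1 241/250
2 2 191/200
3 3 379/400
4 4 9127/10000
5 5 8989/10000
6 6 871/1000
7 7 4181/5000
8 8 8149/10000
DF(7y) = 4181/5000 ≈ 0.836200

step 1 [1y] zero: DF = P = 241/250 ≈ 0.964000
step 2 [2y] swap r/1=45/1919: DF=(1 − 45/1919·(0.964000))/(1+45/1919) = 191/200 ≈ 0.955000
step 3 [3y] zero: DF = P = 379/400 ≈ 0.947500
step 4 [4y] bond c/1=3/100: DF=(256519/250000 − 3/100·(0.964000+0.955000+0.947500))/(1+3/100) = 9127/10000 ≈ 0.912700
step 5 [5y] swap r/1=1011/46781: DF=(1 − 1011/46781·(0.964000+0.955000+0.947500+0.912700))/(1+1011/46781) = 8989/10000 ≈ 0.898900
step 6 [6y] zero: DF = P = 871/1000 ≈ 0.871000
step 7 [7y] bond c/1=27/400: DF=(5068831/4000000 − 27/400·(0.964000+0.955000+0.947500+0.912700+0.898900+0.871000))/(1+27/400) = 4181/5000 ≈ 0.836200
step 8 [8y] bond c/1=9/100: DF=(731459/500000 − 9/100·(0.964000+0.955000+0.947500+0.912700+0.898900+0.871000+0.836200))/(1+9/100) = 8149/10000 ≈ 0.814900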